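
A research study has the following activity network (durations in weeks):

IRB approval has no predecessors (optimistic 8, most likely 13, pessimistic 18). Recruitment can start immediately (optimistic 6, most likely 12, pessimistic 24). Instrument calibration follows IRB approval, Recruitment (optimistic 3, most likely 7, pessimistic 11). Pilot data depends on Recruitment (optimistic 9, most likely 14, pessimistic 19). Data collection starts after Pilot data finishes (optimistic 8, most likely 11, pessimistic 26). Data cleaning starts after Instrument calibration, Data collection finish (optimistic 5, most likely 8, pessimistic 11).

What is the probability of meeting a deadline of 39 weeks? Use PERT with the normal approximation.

0.027

te_IRB approval = (8 + 4·13 + 18)/6 = 78/6 = 13; σ²_IRB approval = ((18−8)/6)² = 2.778
te_Recruitment = (6 + 4·12 + 24)/6 = 78/6 = 13; σ²_Recruitment = ((24−6)/6)² = 9.000
te_Instrument calibration = (3 + 4·7 + 11)/6 = 42/6 = 7; σ²_Instrument calibration = ((11−3)/6)² = 1.778
te_Pilot data = (9 + 4·14 + 19)/6 = 84/6 = 14; σ²_Pilot data = ((19−9)/6)² = 2.778
te_Data collection = (8 + 4·11 + 26)/6 = 78/6 = 13; σ²_Data collection = ((26−8)/6)² = 9.000
te_Data cleaning = (5 + 4·8 + 11)/6 = 48/6 = 8; σ²_Data cleaning = ((11−5)/6)² = 1.000

Forward pass:
ES_IRB approval = 0; EF_IRB approval = 13
ES_Recruitment = 0; EF_Recruitment = 13
ES_Instrument calibration = max(EF_IRB approval=13, EF_Recruitment=13) = 13; EF_Instrument calibration = 13+7 = 20
ES_Pilot data = 13; EF_Pilot data = 13+14 = 27
ES_Data collection = 27; EF_Data collection = 27+13 = 40
ES_Data cleaning = max(EF_Instrument calibration=20, EF_Data collection=40) = 40; EF_Data cleaning = 40+8 = 48
Expected project duration μ = 48 weeks. Critical path: Recruitment → Pilot data → Data collection → Data cleaning.

Variance along critical path = 9.000 + 2.778 + 9.000 + 1.000 = 21.778; σ = √21.778 = 4.667 weeks.
Z = (39 − 48) / 4.667 = -1.929
P(T ≤ 39) = Φ(-1.929) ≈ 0.027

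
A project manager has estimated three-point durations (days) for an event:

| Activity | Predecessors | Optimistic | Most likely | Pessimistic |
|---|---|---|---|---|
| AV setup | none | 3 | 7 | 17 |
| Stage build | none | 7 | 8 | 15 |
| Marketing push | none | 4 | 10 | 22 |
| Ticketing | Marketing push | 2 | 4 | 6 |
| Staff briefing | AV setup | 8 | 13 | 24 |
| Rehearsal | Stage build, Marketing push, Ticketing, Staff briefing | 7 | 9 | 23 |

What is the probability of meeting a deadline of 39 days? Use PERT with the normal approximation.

0.912

te_AV setup = (3 + 4·7 + 17)/6 = 48/6 = 8; σ²_AV setup = ((17−3)/6)² = 5.444
te_Stage build = (7 + 4·8 + 15)/6 = 54/6 = 9; σ²_Stage build = ((15−7)/6)² = 1.778
te_Marketing push = (4 + 4·10 + 22)/6 = 66/6 = 11; σ²_Marketing push = ((22−4)/6)² = 9.000
te_Ticketing = (2 + 4·4 + 6)/6 = 24/6 = 4; σ²_Ticketing = ((6−2)/6)² = 0.444
te_Staff briefing = (8 + 4·13 + 24)/6 = 84/6 = 14; σ²_Staff briefing = ((24−8)/6)² = 7.111
te_Rehearsal = (7 + 4·9 + 23)/6 = 66/6 = 11; σ²_Rehearsal = ((23−7)/6)² = 7.111

Forward pass:
ES_AV setup = 0; EF_AV setup = 8
ES_Stage build = 0; EF_Stage build = 9
ES_Marketing push = 0; EF_Marketing push = 11
ES_Ticketing = 11; EF_Ticketing = 11+4 = 15
ES_Staff briefing = 8; EF_Staff briefing = 8+14 = 22
ES_Rehearsal = max(EF_Stage build=9, EF_Marketing push=11, EF_Ticketing=15, EF_Staff briefing=22) = 22; EF_Rehearsal = 22+11 = 33
Expected project duration μ = 33 days. Critical path: AV setup → Staff briefing → Rehearsal.

Variance along critical path = 5.444 + 7.111 + 7.111 = 19.667; σ = √19.667 = 4.435 days.
Z = (39 − 33) / 4.435 = 1.353
P(T ≤ 39) = Φ(1.353) ≈ 0.912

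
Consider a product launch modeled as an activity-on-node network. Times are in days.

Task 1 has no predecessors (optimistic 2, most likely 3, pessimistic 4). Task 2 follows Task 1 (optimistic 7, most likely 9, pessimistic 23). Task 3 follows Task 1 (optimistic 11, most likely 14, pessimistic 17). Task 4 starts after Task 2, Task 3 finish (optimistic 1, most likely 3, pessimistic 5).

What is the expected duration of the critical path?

20 days

te_Task 1 = (2 + 4·3 + 4)/6 = 18/6 = 3
te_Task 2 = (7 + 4·9 + 23)/6 = 66/6 = 11
te_Task 3 = (11 + 4·14 + 17)/6 = 84/6 = 14
te_Task 4 = (1 + 4·3 + 5)/6 = 18/6 = 3

Forward pass:
ES_Task 1 = 0; EF_Task 1 = 3
ES_Task 2 = 3; EF_Task 2 = 3+11 = 14
ES_Task 3 = 3; EF_Task 3 = 3+14 = 17
ES_Task 4 = max(EF_Task 2=14, EF_Task 3=17) = 17; EF_Task 4 = 17+3 = 20
Expected project duration μ = 20 days. Critical path: Task 1 → Task 3 → Task 4.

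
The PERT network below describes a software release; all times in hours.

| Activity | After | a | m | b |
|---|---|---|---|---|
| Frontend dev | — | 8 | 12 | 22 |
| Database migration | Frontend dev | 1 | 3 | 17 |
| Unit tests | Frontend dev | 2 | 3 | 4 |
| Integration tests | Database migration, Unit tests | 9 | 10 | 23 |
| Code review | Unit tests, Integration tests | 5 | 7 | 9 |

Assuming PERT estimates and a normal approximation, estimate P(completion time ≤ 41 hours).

te_Frontend dev = (8 + 4·12 + 22)/6 = 78/6 = 13; σ²_Frontend dev = ((22−8)/6)² = 5.444
te_Database migration = (1 + 4·3 + 17)/6 = 30/6 = 5; σ²_Database migration = ((17−1)/6)² = 7.111
te_Unit tests = (2 + 4·3 + 4)/6 = 18/6 = 3; σ²_Unit tests = ((4−2)/6)² = 0.111
te_Integration tests = (9 + 4·10 + 23)/6 = 72/6 = 12; σ²_Integration tests = ((23−9)/6)² = 5.444
te_Code review = (5 + 4·7 + 9)/6 = 42/6 = 7; σ²_Code review = ((9−5)/6)² = 0.444

Forward pass:
ES_Frontend dev = 0; EF_Frontend dev = 13
ES_Database migration = 13; EF_Database migration = 13+5 = 18
ES_Unit tests = 13; EF_Unit tests = 13+3 = 16
ES_Integration tests = max(EF_Database migration=18, EF_Unit tests=16) = 18; EF_Integration tests = 18+12 = 30
ES_Code review = max(EF_Unit tests=16, EF_Integration tests=30) = 30; EF_Code review = 30+7 = 37
Expected project duration μ = 37 hours. Critical path: Frontend dev → Database migration → Integration tests → Code review.

Variance along critical path = 5.444 + 7.111 + 5.444 + 0.444 = 18.444; σ = √18.444 = 4.295 hours.
Z = (41 − 37) / 4.295 = 0.931
P(T ≤ 41) = Φ(0.931) ≈ 0.824

0.824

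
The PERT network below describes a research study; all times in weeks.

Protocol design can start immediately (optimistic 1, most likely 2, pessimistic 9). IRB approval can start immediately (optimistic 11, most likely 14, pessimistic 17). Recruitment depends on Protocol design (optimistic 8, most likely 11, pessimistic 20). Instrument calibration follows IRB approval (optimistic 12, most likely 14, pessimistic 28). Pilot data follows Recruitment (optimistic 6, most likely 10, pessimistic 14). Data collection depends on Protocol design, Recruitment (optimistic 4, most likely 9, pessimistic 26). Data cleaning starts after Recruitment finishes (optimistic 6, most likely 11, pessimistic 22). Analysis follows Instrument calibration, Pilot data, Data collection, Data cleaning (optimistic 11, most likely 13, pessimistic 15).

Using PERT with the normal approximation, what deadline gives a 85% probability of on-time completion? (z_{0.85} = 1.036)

te_Protocol design = (1 + 4·2 + 9)/6 = 18/6 = 3; σ²_Protocol design = ((9−1)/6)² = 1.778
te_IRB approval = (11 + 4·14 + 17)/6 = 84/6 = 14; σ²_IRB approval = ((17−11)/6)² = 1.000
te_Recruitment = (8 + 4·11 + 20)/6 = 72/6 = 12; σ²_Recruitment = ((20−8)/6)² = 4.000
te_Instrument calibration = (12 + 4·14 + 28)/6 = 96/6 = 16; σ²_Instrument calibration = ((28−12)/6)² = 7.111
te_Pilot data = (6 + 4·10 + 14)/6 = 60/6 = 10; σ²_Pilot data = ((14−6)/6)² = 1.778
te_Data collection = (4 + 4·9 + 26)/6 = 66/6 = 11; σ²_Data collection = ((26−4)/6)² = 13.444
te_Data cleaning = (6 + 4·11 + 22)/6 = 72/6 = 12; σ²_Data cleaning = ((22−6)/6)² = 7.111
te_Analysis = (11 + 4·13 + 15)/6 = 78/6 = 13; σ²_Analysis = ((15−11)/6)² = 0.444

Forward pass:
ES_Protocol design = 0; EF_Protocol design = 3
ES_IRB approval = 0; EF_IRB approval = 14
ES_Recruitment = 3; EF_Recruitment = 3+12 = 15
ES_Instrument calibration = 14; EF_Instrument calibration = 14+16 = 30
ES_Pilot data = 15; EF_Pilot data = 15+10 = 25
ES_Data collection = max(EF_Protocol design=3, EF_Recruitment=15) = 15; EF_Data collection = 15+11 = 26
ES_Data cleaning = 15; EF_Data cleaning = 15+12 = 27
ES_Analysis = max(EF_Instrument calibration=30, EF_Pilot data=25, EF_Data collection=26, EF_Data cleaning=27) = 30; EF_Analysis = 30+13 = 43
Expected project duration μ = 43 weeks. Critical path: IRB approval → Instrument calibration → Analysis.

Variance along critical path = 1.000 + 7.111 + 0.444 = 8.556; σ = 2.925 weeks.
D = μ + z·σ = 43 + 1.036·2.925 = 46.0 weeks

46.0 weeks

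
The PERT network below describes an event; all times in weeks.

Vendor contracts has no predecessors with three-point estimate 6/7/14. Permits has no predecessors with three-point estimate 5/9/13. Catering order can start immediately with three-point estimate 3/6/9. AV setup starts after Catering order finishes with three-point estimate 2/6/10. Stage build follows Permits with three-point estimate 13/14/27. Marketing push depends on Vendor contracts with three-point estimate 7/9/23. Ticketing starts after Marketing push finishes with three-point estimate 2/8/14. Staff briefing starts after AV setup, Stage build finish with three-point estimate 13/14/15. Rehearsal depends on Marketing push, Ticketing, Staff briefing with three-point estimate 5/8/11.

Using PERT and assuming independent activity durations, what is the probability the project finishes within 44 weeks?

te_Vendor contracts = (6 + 4·7 + 14)/6 = 48/6 = 8; σ²_Vendor contracts = ((14−6)/6)² = 1.778
te_Permits = (5 + 4·9 + 13)/6 = 54/6 = 9; σ²_Permits = ((13−5)/6)² = 1.778
te_Catering order = (3 + 4·6 + 9)/6 = 36/6 = 6; σ²_Catering order = ((9−3)/6)² = 1.000
te_AV setup = (2 + 4·6 + 10)/6 = 36/6 = 6; σ²_AV setup = ((10−2)/6)² = 1.778
te_Stage build = (13 + 4·14 + 27)/6 = 96/6 = 16; σ²_Stage build = ((27−13)/6)² = 5.444
te_Marketing push = (7 + 4·9 + 23)/6 = 66/6 = 11; σ²_Marketing push = ((23−7)/6)² = 7.111
te_Ticketing = (2 + 4·8 + 14)/6 = 48/6 = 8; σ²_Ticketing = ((14−2)/6)² = 4.000
te_Staff briefing = (13 + 4·14 + 15)/6 = 84/6 = 14; σ²_Staff briefing = ((15−13)/6)² = 0.111
te_Rehearsal = (5 + 4·8 + 11)/6 = 48/6 = 8; σ²_Rehearsal = ((11−5)/6)² = 1.000

Forward pass:
ES_Vendor contracts = 0; EF_Vendor contracts = 8
ES_Permits = 0; EF_Permits = 9
ES_Catering order = 0; EF_Catering order = 6
ES_AV setup = 6; EF_AV setup = 6+6 = 12
ES_Stage build = 9; EF_Stage build = 9+16 = 25
ES_Marketing push = 8; EF_Marketing push = 8+11 = 19
ES_Ticketing = 19; EF_Ticketing = 19+8 = 27
ES_Staff briefing = max(EF_AV setup=12, EF_Stage build=25) = 25; EF_Staff briefing = 25+14 = 39
ES_Rehearsal = max(EF_Marketing push=19, EF_Ticketing=27, EF_Staff briefing=39) = 39; EF_Rehearsal = 39+8 = 47
Expected project duration μ = 47 weeks. Critical path: Permits → Stage build → Staff briefing → Rehearsal.

Variance along critical path = 1.778 + 5.444 + 0.111 + 1.000 = 8.333; σ = √8.333 = 2.887 weeks.
Z = (44 − 47) / 2.887 = -1.039
P(T ≤ 44) = Φ(-1.039) ≈ 0.149

0.149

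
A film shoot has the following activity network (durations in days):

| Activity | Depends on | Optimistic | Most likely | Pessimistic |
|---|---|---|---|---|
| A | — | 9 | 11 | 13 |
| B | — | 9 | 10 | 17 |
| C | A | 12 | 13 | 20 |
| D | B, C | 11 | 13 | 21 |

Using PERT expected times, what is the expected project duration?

te_A = (9 + 4·11 + 13)/6 = 66/6 = 11
te_B = (9 + 4·10 + 17)/6 = 66/6 = 11
te_C = (12 + 4·13 + 20)/6 = 84/6 = 14
te_D = (11 + 4·13 + 21)/6 = 84/6 = 14

Forward pass:
ES_A = 0; EF_A = 11
ES_B = 0; EF_B = 11
ES_C = 11; EF_C = 11+14 = 25
ES_D = max(EF_B=11, EF_C=25) = 25; EF_D = 25+14 = 39
Expected project duration μ = 39 days. Critical path: A → C → D.

39 days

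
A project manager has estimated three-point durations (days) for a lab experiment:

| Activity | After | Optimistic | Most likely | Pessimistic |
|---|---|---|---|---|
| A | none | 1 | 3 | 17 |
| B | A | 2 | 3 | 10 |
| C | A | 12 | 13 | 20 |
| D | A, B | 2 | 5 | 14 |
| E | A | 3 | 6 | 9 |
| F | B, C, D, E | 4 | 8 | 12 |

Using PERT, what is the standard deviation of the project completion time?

3.27 days

te_A = (1 + 4·3 + 17)/6 = 30/6 = 5; σ²_A = ((17−1)/6)² = 7.111
te_B = (2 + 4·3 + 10)/6 = 24/6 = 4; σ²_B = ((10−2)/6)² = 1.778
te_C = (12 + 4·13 + 20)/6 = 84/6 = 14; σ²_C = ((20−12)/6)² = 1.778
te_D = (2 + 4·5 + 14)/6 = 36/6 = 6; σ²_D = ((14−2)/6)² = 4.000
te_E = (3 + 4·6 + 9)/6 = 36/6 = 6; σ²_E = ((9−3)/6)² = 1.000
te_F = (4 + 4·8 + 12)/6 = 48/6 = 8; σ²_F = ((12−4)/6)² = 1.778

Forward pass:
ES_A = 0; EF_A = 5
ES_B = 5; EF_B = 5+4 = 9
ES_C = 5; EF_C = 5+14 = 19
ES_D = max(EF_A=5, EF_B=9) = 9; EF_D = 9+6 = 15
ES_E = 5; EF_E = 5+6 = 11
ES_F = max(EF_B=9, EF_C=19, EF_D=15, EF_E=11) = 19; EF_F = 19+8 = 27
Expected project duration μ = 27 days. Critical path: A → C → F.

Variance along critical path = 7.111 + 1.778 + 1.778 = 10.667
σ = √10.667 = 3.266 days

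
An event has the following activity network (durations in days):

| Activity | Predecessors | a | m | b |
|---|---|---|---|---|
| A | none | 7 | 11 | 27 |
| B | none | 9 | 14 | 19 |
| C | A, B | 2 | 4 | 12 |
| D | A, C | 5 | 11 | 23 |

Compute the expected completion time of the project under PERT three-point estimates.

te_A = (7 + 4·11 + 27)/6 = 78/6 = 13
te_B = (9 + 4·14 + 19)/6 = 84/6 = 14
te_C = (2 + 4·4 + 12)/6 = 30/6 = 5
te_D = (5 + 4·11 + 23)/6 = 72/6 = 12

Forward pass:
ES_A = 0; EF_A = 13
ES_B = 0; EF_B = 14
ES_C = max(EF_A=13, EF_B=14) = 14; EF_C = 14+5 = 19
ES_D = max(EF_A=13, EF_C=19) = 19; EF_D = 19+12 = 31
Expected project duration μ = 31 days. Critical path: B → C → D.

31 days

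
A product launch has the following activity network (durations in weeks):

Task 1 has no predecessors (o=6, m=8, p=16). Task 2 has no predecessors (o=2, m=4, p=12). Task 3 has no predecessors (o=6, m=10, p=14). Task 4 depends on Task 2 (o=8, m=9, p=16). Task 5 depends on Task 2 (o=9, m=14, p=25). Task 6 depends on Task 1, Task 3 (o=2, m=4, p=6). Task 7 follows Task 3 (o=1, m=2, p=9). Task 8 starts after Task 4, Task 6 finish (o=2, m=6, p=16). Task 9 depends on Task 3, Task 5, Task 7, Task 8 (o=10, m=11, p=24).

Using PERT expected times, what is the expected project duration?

35 weeks

te_Task 1 = (6 + 4·8 + 16)/6 = 54/6 = 9
te_Task 2 = (2 + 4·4 + 12)/6 = 30/6 = 5
te_Task 3 = (6 + 4·10 + 14)/6 = 60/6 = 10
te_Task 4 = (8 + 4·9 + 16)/6 = 60/6 = 10
te_Task 5 = (9 + 4·14 + 25)/6 = 90/6 = 15
te_Task 6 = (2 + 4·4 + 6)/6 = 24/6 = 4
te_Task 7 = (1 + 4·2 + 9)/6 = 18/6 = 3
te_Task 8 = (2 + 4·6 + 16)/6 = 42/6 = 7
te_Task 9 = (10 + 4·11 + 24)/6 = 78/6 = 13

Forward pass:
ES_Task 1 = 0; EF_Task 1 = 9
ES_Task 2 = 0; EF_Task 2 = 5
ES_Task 3 = 0; EF_Task 3 = 10
ES_Task 4 = 5; EF_Task 4 = 5+10 = 15
ES_Task 5 = 5; EF_Task 5 = 5+15 = 20
ES_Task 6 = max(EF_Task 1=9, EF_Task 3=10) = 10; EF_Task 6 = 10+4 = 14
ES_Task 7 = 10; EF_Task 7 = 10+3 = 13
ES_Task 8 = max(EF_Task 4=15, EF_Task 6=14) = 15; EF_Task 8 = 15+7 = 22
ES_Task 9 = max(EF_Task 3=10, EF_Task 5=20, EF_Task 7=13, EF_Task 8=22) = 22; EF_Task 9 = 22+13 = 35
Expected project duration μ = 35 weeks. Critical path: Task 2 → Task 4 → Task 8 → Task 9.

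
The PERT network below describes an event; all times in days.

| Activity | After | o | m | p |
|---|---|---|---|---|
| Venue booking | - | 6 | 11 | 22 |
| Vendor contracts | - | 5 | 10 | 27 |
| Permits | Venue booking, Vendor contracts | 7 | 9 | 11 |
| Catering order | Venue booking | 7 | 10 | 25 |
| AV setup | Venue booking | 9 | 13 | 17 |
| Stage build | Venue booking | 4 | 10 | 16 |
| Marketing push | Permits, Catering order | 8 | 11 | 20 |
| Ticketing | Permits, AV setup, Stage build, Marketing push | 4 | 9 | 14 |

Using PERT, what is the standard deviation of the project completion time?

te_Venue booking = (6 + 4·11 + 22)/6 = 72/6 = 12; σ²_Venue booking = ((22−6)/6)² = 7.111
te_Vendor contracts = (5 + 4·10 + 27)/6 = 72/6 = 12; σ²_Vendor contracts = ((27−5)/6)² = 13.444
te_Permits = (7 + 4·9 + 11)/6 = 54/6 = 9; σ²_Permits = ((11−7)/6)² = 0.444
te_Catering order = (7 + 4·10 + 25)/6 = 72/6 = 12; σ²_Catering order = ((25−7)/6)² = 9.000
te_AV setup = (9 + 4·13 + 17)/6 = 78/6 = 13; σ²_AV setup = ((17−9)/6)² = 1.778
te_Stage build = (4 + 4·10 + 16)/6 = 60/6 = 10; σ²_Stage build = ((16−4)/6)² = 4.000
te_Marketing push = (8 + 4·11 + 20)/6 = 72/6 = 12; σ²_Marketing push = ((20−8)/6)² = 4.000
te_Ticketing = (4 + 4·9 + 14)/6 = 54/6 = 9; σ²_Ticketing = ((14−4)/6)² = 2.778

Forward pass:
ES_Venue booking = 0; EF_Venue booking = 12
ES_Vendor contracts = 0; EF_Vendor contracts = 12
ES_Permits = max(EF_Venue booking=12, EF_Vendor contracts=12) = 12; EF_Permits = 12+9 = 21
ES_Catering order = 12; EF_Catering order = 12+12 = 24
ES_AV setup = 12; EF_AV setup = 12+13 = 25
ES_Stage build = 12; EF_Stage build = 12+10 = 22
ES_Marketing push = max(EF_Permits=21, EF_Catering order=24) = 24; EF_Marketing push = 24+12 = 36
ES_Ticketing = max(EF_Permits=21, EF_AV setup=25, EF_Stage build=22, EF_Marketing push=36) = 36; EF_Ticketing = 36+9 = 45
Expected project duration μ = 45 days. Critical path: Venue booking → Catering order → Marketing push → Ticketing.

Variance along critical path = 7.111 + 9.000 + 4.000 + 2.778 = 22.889
σ = √22.889 = 4.784 days

4.78 days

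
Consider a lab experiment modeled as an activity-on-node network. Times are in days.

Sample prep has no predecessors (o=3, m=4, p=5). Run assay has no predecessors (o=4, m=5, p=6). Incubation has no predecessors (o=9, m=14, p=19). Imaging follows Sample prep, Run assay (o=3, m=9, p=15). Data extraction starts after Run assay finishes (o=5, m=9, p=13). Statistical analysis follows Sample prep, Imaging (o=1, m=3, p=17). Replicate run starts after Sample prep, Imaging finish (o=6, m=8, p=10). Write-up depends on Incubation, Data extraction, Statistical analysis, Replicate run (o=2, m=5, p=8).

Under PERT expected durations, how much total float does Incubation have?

te_Sample prep = (3 + 4·4 + 5)/6 = 24/6 = 4
te_Run assay = (4 + 4·5 + 6)/6 = 30/6 = 5
te_Incubation = (9 + 4·14 + 19)/6 = 84/6 = 14
te_Imaging = (3 + 4·9 + 15)/6 = 54/6 = 9
te_Data extraction = (5 + 4·9 + 13)/6 = 54/6 = 9
te_Statistical analysis = (1 + 4·3 + 17)/6 = 30/6 = 5
te_Replicate run = (6 + 4·8 + 10)/6 = 48/6 = 8
te_Write-up = (2 + 4·5 + 8)/6 = 30/6 = 5

Forward pass:
ES_Sample prep = 0; EF_Sample prep = 4
ES_Run assay = 0; EF_Run assay = 5
ES_Incubation = 0; EF_Incubation = 14
ES_Imaging = max(EF_Sample prep=4, EF_Run assay=5) = 5; EF_Imaging = 5+9 = 14
ES_Data extraction = 5; EF_Data extraction = 5+9 = 14
ES_Statistical analysis = max(EF_Sample prep=4, EF_Imaging=14) = 14; EF_Statistical analysis = 14+5 = 19
ES_Replicate run = max(EF_Sample prep=4, EF_Imaging=14) = 14; EF_Replicate run = 14+8 = 22
ES_Write-up = max(EF_Incubation=14, EF_Data extraction=14, EF_Statistical analysis=19, EF_Replicate run=22) = 22; EF_Write-up = 22+5 = 27
Expected project duration μ = 27 days. Critical path: Run assay → Imaging → Replicate run → Write-up.

Backward pass:
LF_Write-up = 27; LS_Write-up = 27−5 = 22
LF_Replicate run = LS_Write-up = 22; LS_Replicate run = 22−8 = 14
LF_Statistical analysis = LS_Write-up = 22; LS_Statistical analysis = 22−5 = 17
LF_Data extraction = LS_Write-up = 22; LS_Data extraction = 22−9 = 13
LF_Imaging = min(LS_Statistical analysis=17, LS_Replicate run=14) = 14; LS_Imaging = 14−9 = 5
LF_Incubation = LS_Write-up = 22; LS_Incubation = 22−14 = 8
LF_Run assay = min(LS_Imaging=5, LS_Data extraction=13) = 5; LS_Run assay = 5−5 = 0
LF_Sample prep = min(LS_Imaging=5, LS_Statistical analysis=17, LS_Replicate run=14) = 5; LS_Sample prep = 5−4 = 1
Slack_Incubation = LS_Incubation − ES_Incubation = 8 − 0 = 8

8 days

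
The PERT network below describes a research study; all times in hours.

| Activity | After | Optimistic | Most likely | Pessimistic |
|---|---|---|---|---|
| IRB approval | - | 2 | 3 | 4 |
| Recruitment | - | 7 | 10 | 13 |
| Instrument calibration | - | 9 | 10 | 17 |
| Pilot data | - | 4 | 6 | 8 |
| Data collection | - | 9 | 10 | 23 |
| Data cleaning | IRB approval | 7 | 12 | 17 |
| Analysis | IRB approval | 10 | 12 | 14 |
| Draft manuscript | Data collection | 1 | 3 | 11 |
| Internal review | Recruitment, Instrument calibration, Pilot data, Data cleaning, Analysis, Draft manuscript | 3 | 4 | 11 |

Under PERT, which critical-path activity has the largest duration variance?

te_IRB approval = (2 + 4·3 + 4)/6 = 18/6 = 3; σ²_IRB approval = ((4−2)/6)² = 0.111
te_Recruitment = (7 + 4·10 + 13)/6 = 60/6 = 10; σ²_Recruitment = ((13−7)/6)² = 1.000
te_Instrument calibration = (9 + 4·10 + 17)/6 = 66/6 = 11; σ²_Instrument calibration = ((17−9)/6)² = 1.778
te_Pilot data = (4 + 4·6 + 8)/6 = 36/6 = 6; σ²_Pilot data = ((8−4)/6)² = 0.444
te_Data collection = (9 + 4·10 + 23)/6 = 72/6 = 12; σ²_Data collection = ((23−9)/6)² = 5.444
te_Data cleaning = (7 + 4·12 + 17)/6 = 72/6 = 12; σ²_Data cleaning = ((17−7)/6)² = 2.778
te_Analysis = (10 + 4·12 + 14)/6 = 72/6 = 12; σ²_Analysis = ((14−10)/6)² = 0.444
te_Draft manuscript = (1 + 4·3 + 11)/6 = 24/6 = 4; σ²_Draft manuscript = ((11−1)/6)² = 2.778
te_Internal review = (3 + 4·4 + 11)/6 = 30/6 = 5; σ²_Internal review = ((11−3)/6)² = 1.778

Forward pass:
ES_IRB approval = 0; EF_IRB approval = 3
ES_Recruitment = 0; EF_Recruitment = 10
ES_Instrument calibration = 0; EF_Instrument calibration = 11
ES_Pilot data = 0; EF_Pilot data = 6
ES_Data collection = 0; EF_Data collection = 12
ES_Data cleaning = 3; EF_Data cleaning = 3+12 = 15
ES_Analysis = 3; EF_Analysis = 3+12 = 15
ES_Draft manuscript = 12; EF_Draft manuscript = 12+4 = 16
ES_Internal review = max(EF_Recruitment=10, EF_Instrument calibration=11, EF_Pilot data=6, EF_Data cleaning=15, EF_Analysis=15, EF_Draft manuscript=16) = 16; EF_Internal review = 16+5 = 21
Expected project duration μ = 21 hours. Critical path: Data collection → Draft manuscript → Internal review.

Variances on critical path: σ²_Data collection=5.444, σ²_Draft manuscript=2.778, σ²_Internal review=1.778.
Largest is σ²_Data collection = 5.444.

Data collection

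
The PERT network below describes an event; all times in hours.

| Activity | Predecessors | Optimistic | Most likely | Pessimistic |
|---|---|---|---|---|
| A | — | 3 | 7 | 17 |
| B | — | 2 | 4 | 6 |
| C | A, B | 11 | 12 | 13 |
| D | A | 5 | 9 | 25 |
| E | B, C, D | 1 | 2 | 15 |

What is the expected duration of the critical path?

24 hours

te_A = (3 + 4·7 + 17)/6 = 48/6 = 8
te_B = (2 + 4·4 + 6)/6 = 24/6 = 4
te_C = (11 + 4·12 + 13)/6 = 72/6 = 12
te_D = (5 + 4·9 + 25)/6 = 66/6 = 11
te_E = (1 + 4·2 + 15)/6 = 24/6 = 4

Forward pass:
ES_A = 0; EF_A = 8
ES_B = 0; EF_B = 4
ES_C = max(EF_A=8, EF_B=4) = 8; EF_C = 8+12 = 20
ES_D = 8; EF_D = 8+11 = 19
ES_E = max(EF_B=4, EF_C=20, EF_D=19) = 20; EF_E = 20+4 = 24
Expected project duration μ = 24 hours. Critical path: A → C → E.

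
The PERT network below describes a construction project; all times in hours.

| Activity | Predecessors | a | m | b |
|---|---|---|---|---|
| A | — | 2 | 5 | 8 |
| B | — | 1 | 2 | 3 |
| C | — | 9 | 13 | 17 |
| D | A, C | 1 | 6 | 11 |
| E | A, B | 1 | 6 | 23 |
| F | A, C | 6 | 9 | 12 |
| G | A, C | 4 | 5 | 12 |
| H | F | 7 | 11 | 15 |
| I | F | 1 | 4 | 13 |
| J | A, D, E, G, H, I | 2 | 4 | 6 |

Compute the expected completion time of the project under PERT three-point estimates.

te_A = (2 + 4·5 + 8)/6 = 30/6 = 5
te_B = (1 + 4·2 + 3)/6 = 12/6 = 2
te_C = (9 + 4·13 + 17)/6 = 78/6 = 13
te_D = (1 + 4·6 + 11)/6 = 36/6 = 6
te_E = (1 + 4·6 + 23)/6 = 48/6 = 8
te_F = (6 + 4·9 + 12)/6 = 54/6 = 9
te_G = (4 + 4·5 + 12)/6 = 36/6 = 6
te_H = (7 + 4·11 + 15)/6 = 66/6 = 11
te_I = (1 + 4·4 + 13)/6 = 30/6 = 5
te_J = (2 + 4·4 + 6)/6 = 24/6 = 4

Forward pass:
ES_A = 0; EF_A = 5
ES_B = 0; EF_B = 2
ES_C = 0; EF_C = 13
ES_D = max(EF_A=5, EF_C=13) = 13; EF_D = 13+6 = 19
ES_E = max(EF_A=5, EF_B=2) = 5; EF_E = 5+8 = 13
ES_F = max(EF_A=5, EF_C=13) = 13; EF_F = 13+9 = 22
ES_G = max(EF_A=5, EF_C=13) = 13; EF_G = 13+6 = 19
ES_H = 22; EF_H = 22+11 = 33
ES_I = 22; EF_I = 22+5 = 27
ES_J = max(EF_A=5, EF_D=19, EF_E=13, EF_G=19, EF_H=33, EF_I=27) = 33; EF_J = 33+4 = 37
Expected project duration μ = 37 hours. Critical path: C → F → H → J.

37 hours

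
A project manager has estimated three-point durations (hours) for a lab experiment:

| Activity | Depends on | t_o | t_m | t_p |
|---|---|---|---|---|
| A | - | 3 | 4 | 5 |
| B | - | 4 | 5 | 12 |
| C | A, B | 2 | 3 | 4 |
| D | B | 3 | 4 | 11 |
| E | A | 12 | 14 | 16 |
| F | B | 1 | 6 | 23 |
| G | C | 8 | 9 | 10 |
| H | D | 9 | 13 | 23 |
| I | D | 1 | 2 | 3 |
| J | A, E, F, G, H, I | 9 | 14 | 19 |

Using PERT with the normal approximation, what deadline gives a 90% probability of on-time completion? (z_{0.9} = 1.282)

43.4 hours

te_A = (3 + 4·4 + 5)/6 = 24/6 = 4; σ²_A = ((5−3)/6)² = 0.111
te_B = (4 + 4·5 + 12)/6 = 36/6 = 6; σ²_B = ((12−4)/6)² = 1.778
te_C = (2 + 4·3 + 4)/6 = 18/6 = 3; σ²_C = ((4−2)/6)² = 0.111
te_D = (3 + 4·4 + 11)/6 = 30/6 = 5; σ²_D = ((11−3)/6)² = 1.778
te_E = (12 + 4·14 + 16)/6 = 84/6 = 14; σ²_E = ((16−12)/6)² = 0.444
te_F = (1 + 4·6 + 23)/6 = 48/6 = 8; σ²_F = ((23−1)/6)² = 13.444
te_G = (8 + 4·9 + 10)/6 = 54/6 = 9; σ²_G = ((10−8)/6)² = 0.111
te_H = (9 + 4·13 + 23)/6 = 84/6 = 14; σ²_H = ((23−9)/6)² = 5.444
te_I = (1 + 4·2 + 3)/6 = 12/6 = 2; σ²_I = ((3−1)/6)² = 0.111
te_J = (9 + 4·14 + 19)/6 = 84/6 = 14; σ²_J = ((19−9)/6)² = 2.778

Forward pass:
ES_A = 0; EF_A = 4
ES_B = 0; EF_B = 6
ES_C = max(EF_A=4, EF_B=6) = 6; EF_C = 6+3 = 9
ES_D = 6; EF_D = 6+5 = 11
ES_E = 4; EF_E = 4+14 = 18
ES_F = 6; EF_F = 6+8 = 14
ES_G = 9; EF_G = 9+9 = 18
ES_H = 11; EF_H = 11+14 = 25
ES_I = 11; EF_I = 11+2 = 13
ES_J = max(EF_A=4, EF_E=18, EF_F=14, EF_G=18, EF_H=25, EF_I=13) = 25; EF_J = 25+14 = 39
Expected project duration μ = 39 hours. Critical path: B → D → H → J.

Variance along critical path = 1.778 + 1.778 + 5.444 + 2.778 = 11.778; σ = 3.432 hours.
D = μ + z·σ = 39 + 1.282·3.432 = 43.4 hours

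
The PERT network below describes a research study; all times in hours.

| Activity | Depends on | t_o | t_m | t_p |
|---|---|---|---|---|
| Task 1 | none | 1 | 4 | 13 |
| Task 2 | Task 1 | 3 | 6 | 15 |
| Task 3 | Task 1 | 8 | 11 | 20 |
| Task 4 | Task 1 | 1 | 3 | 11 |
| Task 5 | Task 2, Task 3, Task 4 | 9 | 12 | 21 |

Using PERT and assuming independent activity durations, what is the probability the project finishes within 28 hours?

0.282

te_Task 1 = (1 + 4·4 + 13)/6 = 30/6 = 5; σ²_Task 1 = ((13−1)/6)² = 4.000
te_Task 2 = (3 + 4·6 + 15)/6 = 42/6 = 7; σ²_Task 2 = ((15−3)/6)² = 4.000
te_Task 3 = (8 + 4·11 + 20)/6 = 72/6 = 12; σ²_Task 3 = ((20−8)/6)² = 4.000
te_Task 4 = (1 + 4·3 + 11)/6 = 24/6 = 4; σ²_Task 4 = ((11−1)/6)² = 2.778
te_Task 5 = (9 + 4·12 + 21)/6 = 78/6 = 13; σ²_Task 5 = ((21−9)/6)² = 4.000

Forward pass:
ES_Task 1 = 0; EF_Task 1 = 5
ES_Task 2 = 5; EF_Task 2 = 5+7 = 12
ES_Task 3 = 5; EF_Task 3 = 5+12 = 17
ES_Task 4 = 5; EF_Task 4 = 5+4 = 9
ES_Task 5 = max(EF_Task 2=12, EF_Task 3=17, EF_Task 4=9) = 17; EF_Task 5 = 17+13 = 30
Expected project duration μ = 30 hours. Critical path: Task 1 → Task 3 → Task 5.

Variance along critical path = 4.000 + 4.000 + 4.000 = 12.000; σ = √12.000 = 3.464 hours.
Z = (28 − 30) / 3.464 = -0.577
P(T ≤ 28) = Φ(-0.577) ≈ 0.282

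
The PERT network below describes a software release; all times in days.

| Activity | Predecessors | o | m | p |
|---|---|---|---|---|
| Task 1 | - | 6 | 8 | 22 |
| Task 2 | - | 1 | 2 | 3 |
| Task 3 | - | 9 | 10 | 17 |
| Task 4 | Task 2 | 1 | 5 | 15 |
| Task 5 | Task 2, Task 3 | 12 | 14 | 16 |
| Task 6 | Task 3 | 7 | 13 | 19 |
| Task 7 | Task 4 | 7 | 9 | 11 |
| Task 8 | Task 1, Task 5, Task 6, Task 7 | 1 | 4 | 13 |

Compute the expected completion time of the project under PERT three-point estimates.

30 days

te_Task 1 = (6 + 4·8 + 22)/6 = 60/6 = 10
te_Task 2 = (1 + 4·2 + 3)/6 = 12/6 = 2
te_Task 3 = (9 + 4·10 + 17)/6 = 66/6 = 11
te_Task 4 = (1 + 4·5 + 15)/6 = 36/6 = 6
te_Task 5 = (12 + 4·14 + 16)/6 = 84/6 = 14
te_Task 6 = (7 + 4·13 + 19)/6 = 78/6 = 13
te_Task 7 = (7 + 4·9 + 11)/6 = 54/6 = 9
te_Task 8 = (1 + 4·4 + 13)/6 = 30/6 = 5

Forward pass:
ES_Task 1 = 0; EF_Task 1 = 10
ES_Task 2 = 0; EF_Task 2 = 2
ES_Task 3 = 0; EF_Task 3 = 11
ES_Task 4 = 2; EF_Task 4 = 2+6 = 8
ES_Task 5 = max(EF_Task 2=2, EF_Task 3=11) = 11; EF_Task 5 = 11+14 = 25
ES_Task 6 = 11; EF_Task 6 = 11+13 = 24
ES_Task 7 = 8; EF_Task 7 = 8+9 = 17
ES_Task 8 = max(EF_Task 1=10, EF_Task 5=25, EF_Task 6=24, EF_Task 7=17) = 25; EF_Task 8 = 25+5 = 30
Expected project duration μ = 30 days. Critical path: Task 3 → Task 5 → Task 8.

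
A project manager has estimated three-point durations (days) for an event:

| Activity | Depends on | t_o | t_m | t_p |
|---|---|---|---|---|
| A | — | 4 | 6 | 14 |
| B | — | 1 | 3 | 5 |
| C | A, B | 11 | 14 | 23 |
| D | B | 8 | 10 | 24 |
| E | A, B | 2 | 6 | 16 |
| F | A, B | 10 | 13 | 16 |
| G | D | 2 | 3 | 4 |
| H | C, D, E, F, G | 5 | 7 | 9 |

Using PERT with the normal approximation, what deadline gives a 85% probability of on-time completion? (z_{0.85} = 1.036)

te_A = (4 + 4·6 + 14)/6 = 42/6 = 7; σ²_A = ((14−4)/6)² = 2.778
te_B = (1 + 4·3 + 5)/6 = 18/6 = 3; σ²_B = ((5−1)/6)² = 0.444
te_C = (11 + 4·14 + 23)/6 = 90/6 = 15; σ²_C = ((23−11)/6)² = 4.000
te_D = (8 + 4·10 + 24)/6 = 72/6 = 12; σ²_D = ((24−8)/6)² = 7.111
te_E = (2 + 4·6 + 16)/6 = 42/6 = 7; σ²_E = ((16−2)/6)² = 5.444
te_F = (10 + 4·13 + 16)/6 = 78/6 = 13; σ²_F = ((16−10)/6)² = 1.000
te_G = (2 + 4·3 + 4)/6 = 18/6 = 3; σ²_G = ((4−2)/6)² = 0.111
te_H = (5 + 4·7 + 9)/6 = 42/6 = 7; σ²_H = ((9−5)/6)² = 0.444

Forward pass:
ES_A = 0; EF_A = 7
ES_B = 0; EF_B = 3
ES_C = max(EF_A=7, EF_B=3) = 7; EF_C = 7+15 = 22
ES_D = 3; EF_D = 3+12 = 15
ES_E = max(EF_A=7, EF_B=3) = 7; EF_E = 7+7 = 14
ES_F = max(EF_A=7, EF_B=3) = 7; EF_F = 7+13 = 20
ES_G = 15; EF_G = 15+3 = 18
ES_H = max(EF_C=22, EF_D=15, EF_E=14, EF_F=20, EF_G=18) = 22; EF_H = 22+7 = 29
Expected project duration μ = 29 days. Critical path: A → C → H.

Variance along critical path = 2.778 + 4.000 + 0.444 = 7.222; σ = 2.687 days.
D = μ + z·σ = 29 + 1.036·2.687 = 31.8 days

31.8 days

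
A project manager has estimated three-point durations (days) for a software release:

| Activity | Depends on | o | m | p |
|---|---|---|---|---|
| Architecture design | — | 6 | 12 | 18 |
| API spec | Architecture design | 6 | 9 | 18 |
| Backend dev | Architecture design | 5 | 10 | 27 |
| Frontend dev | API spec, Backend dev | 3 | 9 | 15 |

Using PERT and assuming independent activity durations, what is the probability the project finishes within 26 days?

te_Architecture design = (6 + 4·12 + 18)/6 = 72/6 = 12; σ²_Architecture design = ((18−6)/6)² = 4.000
te_API spec = (6 + 4·9 + 18)/6 = 60/6 = 10; σ²_API spec = ((18−6)/6)² = 4.000
te_Backend dev = (5 + 4·10 + 27)/6 = 72/6 = 12; σ²_Backend dev = ((27−5)/6)² = 13.444
te_Frontend dev = (3 + 4·9 + 15)/6 = 54/6 = 9; σ²_Frontend dev = ((15−3)/6)² = 4.000

Forward pass:
ES_Architecture design = 0; EF_Architecture design = 12
ES_API spec = 12; EF_API spec = 12+10 = 22
ES_Backend dev = 12; EF_Backend dev = 12+12 = 24
ES_Frontend dev = max(EF_API spec=22, EF_Backend dev=24) = 24; EF_Frontend dev = 24+9 = 33
Expected project duration μ = 33 days. Critical path: Architecture design → Backend dev → Frontend dev.

Variance along critical path = 4.000 + 13.444 + 4.000 = 21.444; σ = √21.444 = 4.631 days.
Z = (26 − 33) / 4.631 = -1.512
P(T ≤ 26) = Φ(-1.512) ≈ 0.065

0.065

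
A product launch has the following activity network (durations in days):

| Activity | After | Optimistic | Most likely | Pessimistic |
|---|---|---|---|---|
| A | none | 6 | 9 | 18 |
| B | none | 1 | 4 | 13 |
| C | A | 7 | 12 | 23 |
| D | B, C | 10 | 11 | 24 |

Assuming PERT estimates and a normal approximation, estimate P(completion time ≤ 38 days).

0.688

te_A = (6 + 4·9 + 18)/6 = 60/6 = 10; σ²_A = ((18−6)/6)² = 4.000
te_B = (1 + 4·4 + 13)/6 = 30/6 = 5; σ²_B = ((13−1)/6)² = 4.000
te_C = (7 + 4·12 + 23)/6 = 78/6 = 13; σ²_C = ((23−7)/6)² = 7.111
te_D = (10 + 4·11 + 24)/6 = 78/6 = 13; σ²_D = ((24−10)/6)² = 5.444

Forward pass:
ES_A = 0; EF_A = 10
ES_B = 0; EF_B = 5
ES_C = 10; EF_C = 10+13 = 23
ES_D = max(EF_B=5, EF_C=23) = 23; EF_D = 23+13 = 36
Expected project duration μ = 36 days. Critical path: A → C → D.

Variance along critical path = 4.000 + 7.111 + 5.444 = 16.556; σ = √16.556 = 4.069 days.
Z = (38 − 36) / 4.069 = 0.492
P(T ≤ 38) = Φ(0.492) ≈ 0.688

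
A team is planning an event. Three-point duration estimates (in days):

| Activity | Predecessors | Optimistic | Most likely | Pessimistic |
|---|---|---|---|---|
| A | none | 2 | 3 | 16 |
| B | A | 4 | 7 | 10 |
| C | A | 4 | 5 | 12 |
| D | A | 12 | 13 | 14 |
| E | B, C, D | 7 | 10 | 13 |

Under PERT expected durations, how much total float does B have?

6 days

te_A = (2 + 4·3 + 16)/6 = 30/6 = 5
te_B = (4 + 4·7 + 10)/6 = 42/6 = 7
te_C = (4 + 4·5 + 12)/6 = 36/6 = 6
te_D = (12 + 4·13 + 14)/6 = 78/6 = 13
te_E = (7 + 4·10 + 13)/6 = 60/6 = 10

Forward pass:
ES_A = 0; EF_A = 5
ES_B = 5; EF_B = 5+7 = 12
ES_C = 5; EF_C = 5+6 = 11
ES_D = 5; EF_D = 5+13 = 18
ES_E = max(EF_B=12, EF_C=11, EF_D=18) = 18; EF_E = 18+10 = 28
Expected project duration μ = 28 days. Critical path: A → D → E.

Backward pass:
LF_E = 28; LS_E = 28−10 = 18
LF_D = LS_E = 18; LS_D = 18−13 = 5
LF_C = LS_E = 18; LS_C = 18−6 = 12
LF_B = LS_E = 18; LS_B = 18−7 = 11
LF_A = min(LS_B=11, LS_C=12, LS_D=5) = 5; LS_A = 5−5 = 0
Slack_B = LS_B − ES_B = 11 − 5 = 6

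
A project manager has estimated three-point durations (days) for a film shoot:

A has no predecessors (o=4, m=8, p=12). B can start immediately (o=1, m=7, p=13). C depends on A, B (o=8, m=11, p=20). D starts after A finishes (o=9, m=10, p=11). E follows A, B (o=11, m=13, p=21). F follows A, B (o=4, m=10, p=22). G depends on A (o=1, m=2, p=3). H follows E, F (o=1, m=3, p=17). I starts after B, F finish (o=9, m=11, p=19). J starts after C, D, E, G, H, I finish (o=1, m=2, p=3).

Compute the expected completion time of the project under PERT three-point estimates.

33 days

te_A = (4 + 4·8 + 12)/6 = 48/6 = 8
te_B = (1 + 4·7 + 13)/6 = 42/6 = 7
te_C = (8 + 4·11 + 20)/6 = 72/6 = 12
te_D = (9 + 4·10 + 11)/6 = 60/6 = 10
te_E = (11 + 4·13 + 21)/6 = 84/6 = 14
te_F = (4 + 4·10 + 22)/6 = 66/6 = 11
te_G = (1 + 4·2 + 3)/6 = 12/6 = 2
te_H = (1 + 4·3 + 17)/6 = 30/6 = 5
te_I = (9 + 4·11 + 19)/6 = 72/6 = 12
te_J = (1 + 4·2 + 3)/6 = 12/6 = 2

Forward pass:
ES_A = 0; EF_A = 8
ES_B = 0; EF_B = 7
ES_C = max(EF_A=8, EF_B=7) = 8; EF_C = 8+12 = 20
ES_D = 8; EF_D = 8+10 = 18
ES_E = max(EF_A=8, EF_B=7) = 8; EF_E = 8+14 = 22
ES_F = max(EF_A=8, EF_B=7) = 8; EF_F = 8+11 = 19
ES_G = 8; EF_G = 8+2 = 10
ES_H = max(EF_E=22, EF_F=19) = 22; EF_H = 22+5 = 27
ES_I = max(EF_B=7, EF_F=19) = 19; EF_I = 19+12 = 31
ES_J = max(EF_C=20, EF_D=18, EF_E=22, EF_G=10, EF_H=27, EF_I=31) = 31; EF_J = 31+2 = 33
Expected project duration μ = 33 days. Critical path: A → F → I → J.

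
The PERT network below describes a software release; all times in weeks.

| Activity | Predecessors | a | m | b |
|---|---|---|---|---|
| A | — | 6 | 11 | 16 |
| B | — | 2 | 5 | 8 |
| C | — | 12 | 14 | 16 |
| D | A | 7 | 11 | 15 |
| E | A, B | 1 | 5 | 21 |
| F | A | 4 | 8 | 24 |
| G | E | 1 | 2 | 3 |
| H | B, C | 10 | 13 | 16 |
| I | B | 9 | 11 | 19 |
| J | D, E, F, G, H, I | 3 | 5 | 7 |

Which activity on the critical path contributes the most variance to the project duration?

H

te_A = (6 + 4·11 + 16)/6 = 66/6 = 11; σ²_A = ((16−6)/6)² = 2.778
te_B = (2 + 4·5 + 8)/6 = 30/6 = 5; σ²_B = ((8−2)/6)² = 1.000
te_C = (12 + 4·14 + 16)/6 = 84/6 = 14; σ²_C = ((16−12)/6)² = 0.444
te_D = (7 + 4·11 + 15)/6 = 66/6 = 11; σ²_D = ((15−7)/6)² = 1.778
te_E = (1 + 4·5 + 21)/6 = 42/6 = 7; σ²_E = ((21−1)/6)² = 11.111
te_F = (4 + 4·8 + 24)/6 = 60/6 = 10; σ²_F = ((24−4)/6)² = 11.111
te_G = (1 + 4·2 + 3)/6 = 12/6 = 2; σ²_G = ((3−1)/6)² = 0.111
te_H = (10 + 4·13 + 16)/6 = 78/6 = 13; σ²_H = ((16−10)/6)² = 1.000
te_I = (9 + 4·11 + 19)/6 = 72/6 = 12; σ²_I = ((19−9)/6)² = 2.778
te_J = (3 + 4·5 + 7)/6 = 30/6 = 5; σ²_J = ((7−3)/6)² = 0.444

Forward pass:
ES_A = 0; EF_A = 11
ES_B = 0; EF_B = 5
ES_C = 0; EF_C = 14
ES_D = 11; EF_D = 11+11 = 22
ES_E = max(EF_A=11, EF_B=5) = 11; EF_E = 11+7 = 18
ES_F = 11; EF_F = 11+10 = 21
ES_G = 18; EF_G = 18+2 = 20
ES_H = max(EF_B=5, EF_C=14) = 14; EF_H = 14+13 = 27
ES_I = 5; EF_I = 5+12 = 17
ES_J = max(EF_D=22, EF_E=18, EF_F=21, EF_G=20, EF_H=27, EF_I=17) = 27; EF_J = 27+5 = 32
Expected project duration μ = 32 weeks. Critical path: C → H → J.

Variances on critical path: σ²_C=0.444, σ²_H=1.000, σ²_J=0.444.
Largest is σ²_H = 1.000.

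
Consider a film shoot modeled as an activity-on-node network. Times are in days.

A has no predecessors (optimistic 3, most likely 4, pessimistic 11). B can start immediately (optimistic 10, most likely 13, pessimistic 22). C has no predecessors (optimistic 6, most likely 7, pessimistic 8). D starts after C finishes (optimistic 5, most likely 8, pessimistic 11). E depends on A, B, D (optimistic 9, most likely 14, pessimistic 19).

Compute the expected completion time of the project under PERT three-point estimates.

te_A = (3 + 4·4 + 11)/6 = 30/6 = 5
te_B = (10 + 4·13 + 22)/6 = 84/6 = 14
te_C = (6 + 4·7 + 8)/6 = 42/6 = 7
te_D = (5 + 4·8 + 11)/6 = 48/6 = 8
te_E = (9 + 4·14 + 19)/6 = 84/6 = 14

Forward pass:
ES_A = 0; EF_A = 5
ES_B = 0; EF_B = 14
ES_C = 0; EF_C = 7
ES_D = 7; EF_D = 7+8 = 15
ES_E = max(EF_A=5, EF_B=14, EF_D=15) = 15; EF_E = 15+14 = 29
Expected project duration μ = 29 days. Critical path: C → D → E.

29 days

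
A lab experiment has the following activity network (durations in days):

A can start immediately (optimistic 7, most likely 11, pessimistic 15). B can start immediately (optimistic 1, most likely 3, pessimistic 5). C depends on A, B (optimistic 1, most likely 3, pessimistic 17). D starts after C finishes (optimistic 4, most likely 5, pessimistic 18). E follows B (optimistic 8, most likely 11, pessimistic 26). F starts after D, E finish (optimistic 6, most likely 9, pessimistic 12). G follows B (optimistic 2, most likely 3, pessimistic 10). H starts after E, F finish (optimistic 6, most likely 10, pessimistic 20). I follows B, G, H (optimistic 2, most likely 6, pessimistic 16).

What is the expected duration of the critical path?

te_A = (7 + 4·11 + 15)/6 = 66/6 = 11
te_B = (1 + 4·3 + 5)/6 = 18/6 = 3
te_C = (1 + 4·3 + 17)/6 = 30/6 = 5
te_D = (4 + 4·5 + 18)/6 = 42/6 = 7
te_E = (8 + 4·11 + 26)/6 = 78/6 = 13
te_F = (6 + 4·9 + 12)/6 = 54/6 = 9
te_G = (2 + 4·3 + 10)/6 = 24/6 = 4
te_H = (6 + 4·10 + 20)/6 = 66/6 = 11
te_I = (2 + 4·6 + 16)/6 = 42/6 = 7

Forward pass:
ES_A = 0; EF_A = 11
ES_B = 0; EF_B = 3
ES_C = max(EF_A=11, EF_B=3) = 11; EF_C = 11+5 = 16
ES_D = 16; EF_D = 16+7 = 23
ES_E = 3; EF_E = 3+13 = 16
ES_F = max(EF_D=23, EF_E=16) = 23; EF_F = 23+9 = 32
ES_G = 3; EF_G = 3+4 = 7
ES_H = max(EF_E=16, EF_F=32) = 32; EF_H = 32+11 = 43
ES_I = max(EF_B=3, EF_G=7, EF_H=43) = 43; EF_I = 43+7 = 50
Expected project duration μ = 50 days. Critical path: A → C → D → F → H → I.

50 days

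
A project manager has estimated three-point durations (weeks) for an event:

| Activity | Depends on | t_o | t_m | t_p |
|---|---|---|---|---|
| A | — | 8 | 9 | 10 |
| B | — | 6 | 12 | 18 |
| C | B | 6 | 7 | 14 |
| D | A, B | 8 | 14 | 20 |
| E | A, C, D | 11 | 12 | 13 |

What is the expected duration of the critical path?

38 weeks

te_A = (8 + 4·9 + 10)/6 = 54/6 = 9
te_B = (6 + 4·12 + 18)/6 = 72/6 = 12
te_C = (6 + 4·7 + 14)/6 = 48/6 = 8
te_D = (8 + 4·14 + 20)/6 = 84/6 = 14
te_E = (11 + 4·12 + 13)/6 = 72/6 = 12

Forward pass:
ES_A = 0; EF_A = 9
ES_B = 0; EF_B = 12
ES_C = 12; EF_C = 12+8 = 20
ES_D = max(EF_A=9, EF_B=12) = 12; EF_D = 12+14 = 26
ES_E = max(EF_A=9, EF_C=20, EF_D=26) = 26; EF_E = 26+12 = 38
Expected project duration μ = 38 weeks. Critical path: B → D → E.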